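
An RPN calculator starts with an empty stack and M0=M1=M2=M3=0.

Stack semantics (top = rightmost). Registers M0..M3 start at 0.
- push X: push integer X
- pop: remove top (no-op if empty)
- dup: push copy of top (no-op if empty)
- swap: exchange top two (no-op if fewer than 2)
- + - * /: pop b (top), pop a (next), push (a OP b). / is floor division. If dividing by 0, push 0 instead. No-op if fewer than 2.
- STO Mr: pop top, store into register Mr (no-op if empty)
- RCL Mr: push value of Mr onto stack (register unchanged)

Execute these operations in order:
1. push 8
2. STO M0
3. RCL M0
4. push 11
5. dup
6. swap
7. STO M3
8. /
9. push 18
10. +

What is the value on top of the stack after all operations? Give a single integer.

Answer: 18

Derivation:
After op 1 (push 8): stack=[8] mem=[0,0,0,0]
After op 2 (STO M0): stack=[empty] mem=[8,0,0,0]
After op 3 (RCL M0): stack=[8] mem=[8,0,0,0]
After op 4 (push 11): stack=[8,11] mem=[8,0,0,0]
After op 5 (dup): stack=[8,11,11] mem=[8,0,0,0]
After op 6 (swap): stack=[8,11,11] mem=[8,0,0,0]
After op 7 (STO M3): stack=[8,11] mem=[8,0,0,11]
After op 8 (/): stack=[0] mem=[8,0,0,11]
After op 9 (push 18): stack=[0,18] mem=[8,0,0,11]
After op 10 (+): stack=[18] mem=[8,0,0,11]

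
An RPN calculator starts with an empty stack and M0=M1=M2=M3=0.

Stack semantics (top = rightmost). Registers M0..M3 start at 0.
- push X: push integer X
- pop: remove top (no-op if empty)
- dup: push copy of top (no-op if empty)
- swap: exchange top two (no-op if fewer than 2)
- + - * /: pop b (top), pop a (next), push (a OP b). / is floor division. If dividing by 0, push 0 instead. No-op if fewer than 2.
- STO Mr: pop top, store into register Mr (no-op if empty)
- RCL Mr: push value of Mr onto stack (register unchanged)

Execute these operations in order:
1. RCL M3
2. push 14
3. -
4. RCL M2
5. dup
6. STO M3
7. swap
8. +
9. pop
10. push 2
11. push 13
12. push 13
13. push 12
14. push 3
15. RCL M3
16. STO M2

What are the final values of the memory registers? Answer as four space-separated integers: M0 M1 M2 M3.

After op 1 (RCL M3): stack=[0] mem=[0,0,0,0]
After op 2 (push 14): stack=[0,14] mem=[0,0,0,0]
After op 3 (-): stack=[-14] mem=[0,0,0,0]
After op 4 (RCL M2): stack=[-14,0] mem=[0,0,0,0]
After op 5 (dup): stack=[-14,0,0] mem=[0,0,0,0]
After op 6 (STO M3): stack=[-14,0] mem=[0,0,0,0]
After op 7 (swap): stack=[0,-14] mem=[0,0,0,0]
After op 8 (+): stack=[-14] mem=[0,0,0,0]
After op 9 (pop): stack=[empty] mem=[0,0,0,0]
After op 10 (push 2): stack=[2] mem=[0,0,0,0]
After op 11 (push 13): stack=[2,13] mem=[0,0,0,0]
After op 12 (push 13): stack=[2,13,13] mem=[0,0,0,0]
After op 13 (push 12): stack=[2,13,13,12] mem=[0,0,0,0]
After op 14 (push 3): stack=[2,13,13,12,3] mem=[0,0,0,0]
After op 15 (RCL M3): stack=[2,13,13,12,3,0] mem=[0,0,0,0]
After op 16 (STO M2): stack=[2,13,13,12,3] mem=[0,0,0,0]

Answer: 0 0 0 0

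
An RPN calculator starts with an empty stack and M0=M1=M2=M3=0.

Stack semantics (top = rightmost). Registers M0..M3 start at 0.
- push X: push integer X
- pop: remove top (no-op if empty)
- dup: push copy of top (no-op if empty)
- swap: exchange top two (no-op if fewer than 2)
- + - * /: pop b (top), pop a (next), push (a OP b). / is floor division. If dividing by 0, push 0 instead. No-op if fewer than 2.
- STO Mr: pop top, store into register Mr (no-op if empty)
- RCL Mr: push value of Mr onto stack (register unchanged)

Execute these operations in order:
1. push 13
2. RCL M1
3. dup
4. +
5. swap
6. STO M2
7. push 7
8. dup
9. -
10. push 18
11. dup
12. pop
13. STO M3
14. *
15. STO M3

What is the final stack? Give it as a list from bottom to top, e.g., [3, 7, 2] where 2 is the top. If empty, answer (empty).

Answer: (empty)

Derivation:
After op 1 (push 13): stack=[13] mem=[0,0,0,0]
After op 2 (RCL M1): stack=[13,0] mem=[0,0,0,0]
After op 3 (dup): stack=[13,0,0] mem=[0,0,0,0]
After op 4 (+): stack=[13,0] mem=[0,0,0,0]
After op 5 (swap): stack=[0,13] mem=[0,0,0,0]
After op 6 (STO M2): stack=[0] mem=[0,0,13,0]
After op 7 (push 7): stack=[0,7] mem=[0,0,13,0]
After op 8 (dup): stack=[0,7,7] mem=[0,0,13,0]
After op 9 (-): stack=[0,0] mem=[0,0,13,0]
After op 10 (push 18): stack=[0,0,18] mem=[0,0,13,0]
After op 11 (dup): stack=[0,0,18,18] mem=[0,0,13,0]
After op 12 (pop): stack=[0,0,18] mem=[0,0,13,0]
After op 13 (STO M3): stack=[0,0] mem=[0,0,13,18]
After op 14 (*): stack=[0] mem=[0,0,13,18]
After op 15 (STO M3): stack=[empty] mem=[0,0,13,0]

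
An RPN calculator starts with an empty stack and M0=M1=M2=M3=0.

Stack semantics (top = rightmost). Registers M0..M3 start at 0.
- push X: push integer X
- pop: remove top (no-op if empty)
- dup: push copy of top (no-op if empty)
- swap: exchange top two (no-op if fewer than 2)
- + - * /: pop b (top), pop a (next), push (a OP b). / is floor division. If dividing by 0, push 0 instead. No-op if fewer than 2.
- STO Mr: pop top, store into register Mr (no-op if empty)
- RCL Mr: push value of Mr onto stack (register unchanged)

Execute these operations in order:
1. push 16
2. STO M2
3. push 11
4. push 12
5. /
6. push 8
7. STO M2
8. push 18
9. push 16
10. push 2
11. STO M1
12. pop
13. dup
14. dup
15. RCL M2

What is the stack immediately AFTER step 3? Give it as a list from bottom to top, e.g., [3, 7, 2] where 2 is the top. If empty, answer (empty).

After op 1 (push 16): stack=[16] mem=[0,0,0,0]
After op 2 (STO M2): stack=[empty] mem=[0,0,16,0]
After op 3 (push 11): stack=[11] mem=[0,0,16,0]

[11]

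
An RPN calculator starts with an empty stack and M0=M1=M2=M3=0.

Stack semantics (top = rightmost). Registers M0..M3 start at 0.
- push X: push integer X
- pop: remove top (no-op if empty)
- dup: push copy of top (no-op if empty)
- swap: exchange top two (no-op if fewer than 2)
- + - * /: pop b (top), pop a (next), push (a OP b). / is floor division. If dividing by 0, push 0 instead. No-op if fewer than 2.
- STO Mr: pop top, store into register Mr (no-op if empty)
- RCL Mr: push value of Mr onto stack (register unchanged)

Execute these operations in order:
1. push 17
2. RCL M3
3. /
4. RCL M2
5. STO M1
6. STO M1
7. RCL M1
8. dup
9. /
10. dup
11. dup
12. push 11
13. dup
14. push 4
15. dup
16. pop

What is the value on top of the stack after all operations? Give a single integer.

After op 1 (push 17): stack=[17] mem=[0,0,0,0]
After op 2 (RCL M3): stack=[17,0] mem=[0,0,0,0]
After op 3 (/): stack=[0] mem=[0,0,0,0]
After op 4 (RCL M2): stack=[0,0] mem=[0,0,0,0]
After op 5 (STO M1): stack=[0] mem=[0,0,0,0]
After op 6 (STO M1): stack=[empty] mem=[0,0,0,0]
After op 7 (RCL M1): stack=[0] mem=[0,0,0,0]
After op 8 (dup): stack=[0,0] mem=[0,0,0,0]
After op 9 (/): stack=[0] mem=[0,0,0,0]
After op 10 (dup): stack=[0,0] mem=[0,0,0,0]
After op 11 (dup): stack=[0,0,0] mem=[0,0,0,0]
After op 12 (push 11): stack=[0,0,0,11] mem=[0,0,0,0]
After op 13 (dup): stack=[0,0,0,11,11] mem=[0,0,0,0]
After op 14 (push 4): stack=[0,0,0,11,11,4] mem=[0,0,0,0]
After op 15 (dup): stack=[0,0,0,11,11,4,4] mem=[0,0,0,0]
After op 16 (pop): stack=[0,0,0,11,11,4] mem=[0,0,0,0]

Answer: 4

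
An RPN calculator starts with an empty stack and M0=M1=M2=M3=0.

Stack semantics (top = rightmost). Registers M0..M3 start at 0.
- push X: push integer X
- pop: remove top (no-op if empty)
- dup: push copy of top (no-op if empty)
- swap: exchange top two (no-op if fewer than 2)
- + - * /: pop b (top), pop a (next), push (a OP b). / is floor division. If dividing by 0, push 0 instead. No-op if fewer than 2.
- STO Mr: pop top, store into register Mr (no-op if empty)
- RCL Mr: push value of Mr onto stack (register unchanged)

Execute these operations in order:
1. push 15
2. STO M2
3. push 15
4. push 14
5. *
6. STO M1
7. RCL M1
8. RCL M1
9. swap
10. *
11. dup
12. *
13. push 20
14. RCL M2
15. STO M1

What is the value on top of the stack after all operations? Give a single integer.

Answer: 20

Derivation:
After op 1 (push 15): stack=[15] mem=[0,0,0,0]
After op 2 (STO M2): stack=[empty] mem=[0,0,15,0]
After op 3 (push 15): stack=[15] mem=[0,0,15,0]
After op 4 (push 14): stack=[15,14] mem=[0,0,15,0]
After op 5 (*): stack=[210] mem=[0,0,15,0]
After op 6 (STO M1): stack=[empty] mem=[0,210,15,0]
After op 7 (RCL M1): stack=[210] mem=[0,210,15,0]
After op 8 (RCL M1): stack=[210,210] mem=[0,210,15,0]
After op 9 (swap): stack=[210,210] mem=[0,210,15,0]
After op 10 (*): stack=[44100] mem=[0,210,15,0]
After op 11 (dup): stack=[44100,44100] mem=[0,210,15,0]
After op 12 (*): stack=[1944810000] mem=[0,210,15,0]
After op 13 (push 20): stack=[1944810000,20] mem=[0,210,15,0]
After op 14 (RCL M2): stack=[1944810000,20,15] mem=[0,210,15,0]
After op 15 (STO M1): stack=[1944810000,20] mem=[0,15,15,0]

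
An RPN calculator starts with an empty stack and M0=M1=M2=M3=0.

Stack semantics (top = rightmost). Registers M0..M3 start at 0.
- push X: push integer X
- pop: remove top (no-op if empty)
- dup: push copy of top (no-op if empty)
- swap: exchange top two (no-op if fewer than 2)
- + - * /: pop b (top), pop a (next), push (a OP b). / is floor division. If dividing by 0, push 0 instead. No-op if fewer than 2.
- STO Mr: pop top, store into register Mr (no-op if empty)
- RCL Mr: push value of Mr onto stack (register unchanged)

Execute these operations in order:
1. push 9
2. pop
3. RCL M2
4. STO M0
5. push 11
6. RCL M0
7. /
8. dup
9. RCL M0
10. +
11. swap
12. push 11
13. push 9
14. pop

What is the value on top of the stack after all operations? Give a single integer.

Answer: 11

Derivation:
After op 1 (push 9): stack=[9] mem=[0,0,0,0]
After op 2 (pop): stack=[empty] mem=[0,0,0,0]
After op 3 (RCL M2): stack=[0] mem=[0,0,0,0]
After op 4 (STO M0): stack=[empty] mem=[0,0,0,0]
After op 5 (push 11): stack=[11] mem=[0,0,0,0]
After op 6 (RCL M0): stack=[11,0] mem=[0,0,0,0]
After op 7 (/): stack=[0] mem=[0,0,0,0]
After op 8 (dup): stack=[0,0] mem=[0,0,0,0]
After op 9 (RCL M0): stack=[0,0,0] mem=[0,0,0,0]
After op 10 (+): stack=[0,0] mem=[0,0,0,0]
After op 11 (swap): stack=[0,0] mem=[0,0,0,0]
After op 12 (push 11): stack=[0,0,11] mem=[0,0,0,0]
After op 13 (push 9): stack=[0,0,11,9] mem=[0,0,0,0]
After op 14 (pop): stack=[0,0,11] mem=[0,0,0,0]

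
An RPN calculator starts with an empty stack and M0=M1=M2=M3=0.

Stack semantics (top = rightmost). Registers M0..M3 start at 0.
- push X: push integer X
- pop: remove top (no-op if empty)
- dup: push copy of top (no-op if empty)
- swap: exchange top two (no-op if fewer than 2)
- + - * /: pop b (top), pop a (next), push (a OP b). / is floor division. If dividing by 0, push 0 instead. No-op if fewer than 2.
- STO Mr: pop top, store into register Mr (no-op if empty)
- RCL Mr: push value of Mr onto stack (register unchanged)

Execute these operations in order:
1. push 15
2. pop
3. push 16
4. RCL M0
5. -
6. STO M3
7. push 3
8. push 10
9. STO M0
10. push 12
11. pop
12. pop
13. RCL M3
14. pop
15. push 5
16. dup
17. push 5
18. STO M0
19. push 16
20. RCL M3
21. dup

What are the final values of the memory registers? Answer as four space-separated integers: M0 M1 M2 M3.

Answer: 5 0 0 16

Derivation:
After op 1 (push 15): stack=[15] mem=[0,0,0,0]
After op 2 (pop): stack=[empty] mem=[0,0,0,0]
After op 3 (push 16): stack=[16] mem=[0,0,0,0]
After op 4 (RCL M0): stack=[16,0] mem=[0,0,0,0]
After op 5 (-): stack=[16] mem=[0,0,0,0]
After op 6 (STO M3): stack=[empty] mem=[0,0,0,16]
After op 7 (push 3): stack=[3] mem=[0,0,0,16]
After op 8 (push 10): stack=[3,10] mem=[0,0,0,16]
After op 9 (STO M0): stack=[3] mem=[10,0,0,16]
After op 10 (push 12): stack=[3,12] mem=[10,0,0,16]
After op 11 (pop): stack=[3] mem=[10,0,0,16]
After op 12 (pop): stack=[empty] mem=[10,0,0,16]
After op 13 (RCL M3): stack=[16] mem=[10,0,0,16]
After op 14 (pop): stack=[empty] mem=[10,0,0,16]
After op 15 (push 5): stack=[5] mem=[10,0,0,16]
After op 16 (dup): stack=[5,5] mem=[10,0,0,16]
After op 17 (push 5): stack=[5,5,5] mem=[10,0,0,16]
After op 18 (STO M0): stack=[5,5] mem=[5,0,0,16]
After op 19 (push 16): stack=[5,5,16] mem=[5,0,0,16]
After op 20 (RCL M3): stack=[5,5,16,16] mem=[5,0,0,16]
After op 21 (dup): stack=[5,5,16,16,16] mem=[5,0,0,16]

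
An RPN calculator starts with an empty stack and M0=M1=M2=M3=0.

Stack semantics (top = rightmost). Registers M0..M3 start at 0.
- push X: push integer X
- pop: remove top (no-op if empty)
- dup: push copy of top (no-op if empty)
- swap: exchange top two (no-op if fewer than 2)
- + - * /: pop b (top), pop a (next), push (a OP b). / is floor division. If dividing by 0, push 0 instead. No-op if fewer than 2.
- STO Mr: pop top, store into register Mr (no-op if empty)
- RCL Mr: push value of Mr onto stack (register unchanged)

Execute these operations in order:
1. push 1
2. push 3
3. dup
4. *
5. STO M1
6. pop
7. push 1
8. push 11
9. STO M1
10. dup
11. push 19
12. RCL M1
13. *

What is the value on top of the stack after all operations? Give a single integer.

After op 1 (push 1): stack=[1] mem=[0,0,0,0]
After op 2 (push 3): stack=[1,3] mem=[0,0,0,0]
After op 3 (dup): stack=[1,3,3] mem=[0,0,0,0]
After op 4 (*): stack=[1,9] mem=[0,0,0,0]
After op 5 (STO M1): stack=[1] mem=[0,9,0,0]
After op 6 (pop): stack=[empty] mem=[0,9,0,0]
After op 7 (push 1): stack=[1] mem=[0,9,0,0]
After op 8 (push 11): stack=[1,11] mem=[0,9,0,0]
After op 9 (STO M1): stack=[1] mem=[0,11,0,0]
After op 10 (dup): stack=[1,1] mem=[0,11,0,0]
After op 11 (push 19): stack=[1,1,19] mem=[0,11,0,0]
After op 12 (RCL M1): stack=[1,1,19,11] mem=[0,11,0,0]
After op 13 (*): stack=[1,1,209] mem=[0,11,0,0]

Answer: 209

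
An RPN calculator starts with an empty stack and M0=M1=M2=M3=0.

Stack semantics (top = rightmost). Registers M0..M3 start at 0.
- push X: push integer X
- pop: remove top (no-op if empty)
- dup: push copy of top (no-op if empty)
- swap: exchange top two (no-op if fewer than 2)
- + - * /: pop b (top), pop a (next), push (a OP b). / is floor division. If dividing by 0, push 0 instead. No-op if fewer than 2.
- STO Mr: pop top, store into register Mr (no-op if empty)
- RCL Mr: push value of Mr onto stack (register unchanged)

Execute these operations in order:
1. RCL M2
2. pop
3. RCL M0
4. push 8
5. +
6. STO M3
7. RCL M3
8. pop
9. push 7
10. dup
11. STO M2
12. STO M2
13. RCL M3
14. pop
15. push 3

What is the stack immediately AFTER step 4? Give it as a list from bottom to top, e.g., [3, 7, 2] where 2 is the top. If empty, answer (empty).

After op 1 (RCL M2): stack=[0] mem=[0,0,0,0]
After op 2 (pop): stack=[empty] mem=[0,0,0,0]
After op 3 (RCL M0): stack=[0] mem=[0,0,0,0]
After op 4 (push 8): stack=[0,8] mem=[0,0,0,0]

[0, 8]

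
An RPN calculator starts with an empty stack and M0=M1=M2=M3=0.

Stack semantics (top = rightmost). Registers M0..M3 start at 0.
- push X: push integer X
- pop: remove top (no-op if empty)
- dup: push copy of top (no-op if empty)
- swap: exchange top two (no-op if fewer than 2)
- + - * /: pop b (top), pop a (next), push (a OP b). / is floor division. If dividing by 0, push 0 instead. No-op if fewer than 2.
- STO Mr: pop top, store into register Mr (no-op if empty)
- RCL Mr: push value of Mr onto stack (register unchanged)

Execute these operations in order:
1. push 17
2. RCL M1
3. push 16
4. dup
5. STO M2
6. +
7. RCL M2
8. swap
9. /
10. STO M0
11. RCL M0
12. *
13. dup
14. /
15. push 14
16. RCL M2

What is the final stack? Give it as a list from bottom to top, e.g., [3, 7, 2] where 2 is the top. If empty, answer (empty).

Answer: [1, 14, 16]

Derivation:
After op 1 (push 17): stack=[17] mem=[0,0,0,0]
After op 2 (RCL M1): stack=[17,0] mem=[0,0,0,0]
After op 3 (push 16): stack=[17,0,16] mem=[0,0,0,0]
After op 4 (dup): stack=[17,0,16,16] mem=[0,0,0,0]
After op 5 (STO M2): stack=[17,0,16] mem=[0,0,16,0]
After op 6 (+): stack=[17,16] mem=[0,0,16,0]
After op 7 (RCL M2): stack=[17,16,16] mem=[0,0,16,0]
After op 8 (swap): stack=[17,16,16] mem=[0,0,16,0]
After op 9 (/): stack=[17,1] mem=[0,0,16,0]
After op 10 (STO M0): stack=[17] mem=[1,0,16,0]
After op 11 (RCL M0): stack=[17,1] mem=[1,0,16,0]
After op 12 (*): stack=[17] mem=[1,0,16,0]
After op 13 (dup): stack=[17,17] mem=[1,0,16,0]
After op 14 (/): stack=[1] mem=[1,0,16,0]
After op 15 (push 14): stack=[1,14] mem=[1,0,16,0]
After op 16 (RCL M2): stack=[1,14,16] mem=[1,0,16,0]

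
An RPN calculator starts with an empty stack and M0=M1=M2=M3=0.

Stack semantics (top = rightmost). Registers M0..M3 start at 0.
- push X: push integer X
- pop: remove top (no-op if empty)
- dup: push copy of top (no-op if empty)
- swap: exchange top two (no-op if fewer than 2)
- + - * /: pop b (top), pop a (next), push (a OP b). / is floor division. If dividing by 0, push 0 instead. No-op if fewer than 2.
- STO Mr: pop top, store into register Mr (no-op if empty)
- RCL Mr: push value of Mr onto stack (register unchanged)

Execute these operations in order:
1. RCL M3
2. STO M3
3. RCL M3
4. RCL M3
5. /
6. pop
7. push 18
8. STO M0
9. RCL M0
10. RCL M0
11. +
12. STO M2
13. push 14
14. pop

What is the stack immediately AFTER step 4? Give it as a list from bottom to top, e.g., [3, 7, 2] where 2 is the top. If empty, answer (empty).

After op 1 (RCL M3): stack=[0] mem=[0,0,0,0]
After op 2 (STO M3): stack=[empty] mem=[0,0,0,0]
After op 3 (RCL M3): stack=[0] mem=[0,0,0,0]
After op 4 (RCL M3): stack=[0,0] mem=[0,0,0,0]

[0, 0]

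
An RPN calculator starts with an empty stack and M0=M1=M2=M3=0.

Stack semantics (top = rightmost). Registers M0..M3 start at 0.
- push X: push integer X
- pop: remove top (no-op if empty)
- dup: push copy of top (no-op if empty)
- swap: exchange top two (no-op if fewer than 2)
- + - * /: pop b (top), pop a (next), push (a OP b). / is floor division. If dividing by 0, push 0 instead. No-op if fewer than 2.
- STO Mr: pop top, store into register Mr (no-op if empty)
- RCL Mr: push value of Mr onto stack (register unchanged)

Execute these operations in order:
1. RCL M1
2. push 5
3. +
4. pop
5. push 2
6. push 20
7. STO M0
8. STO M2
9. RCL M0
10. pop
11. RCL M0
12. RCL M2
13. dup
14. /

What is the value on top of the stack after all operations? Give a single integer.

After op 1 (RCL M1): stack=[0] mem=[0,0,0,0]
After op 2 (push 5): stack=[0,5] mem=[0,0,0,0]
After op 3 (+): stack=[5] mem=[0,0,0,0]
After op 4 (pop): stack=[empty] mem=[0,0,0,0]
After op 5 (push 2): stack=[2] mem=[0,0,0,0]
After op 6 (push 20): stack=[2,20] mem=[0,0,0,0]
After op 7 (STO M0): stack=[2] mem=[20,0,0,0]
After op 8 (STO M2): stack=[empty] mem=[20,0,2,0]
After op 9 (RCL M0): stack=[20] mem=[20,0,2,0]
After op 10 (pop): stack=[empty] mem=[20,0,2,0]
After op 11 (RCL M0): stack=[20] mem=[20,0,2,0]
After op 12 (RCL M2): stack=[20,2] mem=[20,0,2,0]
After op 13 (dup): stack=[20,2,2] mem=[20,0,2,0]
After op 14 (/): stack=[20,1] mem=[20,0,2,0]

Answer: 1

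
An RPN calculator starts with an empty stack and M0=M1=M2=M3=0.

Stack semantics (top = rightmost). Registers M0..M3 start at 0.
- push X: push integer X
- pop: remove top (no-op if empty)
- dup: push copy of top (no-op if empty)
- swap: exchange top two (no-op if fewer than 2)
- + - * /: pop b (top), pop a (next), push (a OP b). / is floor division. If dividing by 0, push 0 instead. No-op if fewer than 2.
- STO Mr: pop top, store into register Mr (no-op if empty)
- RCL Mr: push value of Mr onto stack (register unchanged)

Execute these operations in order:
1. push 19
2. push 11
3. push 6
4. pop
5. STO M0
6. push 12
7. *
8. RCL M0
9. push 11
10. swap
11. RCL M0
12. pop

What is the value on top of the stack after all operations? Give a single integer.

Answer: 11

Derivation:
After op 1 (push 19): stack=[19] mem=[0,0,0,0]
After op 2 (push 11): stack=[19,11] mem=[0,0,0,0]
After op 3 (push 6): stack=[19,11,6] mem=[0,0,0,0]
After op 4 (pop): stack=[19,11] mem=[0,0,0,0]
After op 5 (STO M0): stack=[19] mem=[11,0,0,0]
After op 6 (push 12): stack=[19,12] mem=[11,0,0,0]
After op 7 (*): stack=[228] mem=[11,0,0,0]
After op 8 (RCL M0): stack=[228,11] mem=[11,0,0,0]
After op 9 (push 11): stack=[228,11,11] mem=[11,0,0,0]
After op 10 (swap): stack=[228,11,11] mem=[11,0,0,0]
After op 11 (RCL M0): stack=[228,11,11,11] mem=[11,0,0,0]
After op 12 (pop): stack=[228,11,11] mem=[11,0,0,0]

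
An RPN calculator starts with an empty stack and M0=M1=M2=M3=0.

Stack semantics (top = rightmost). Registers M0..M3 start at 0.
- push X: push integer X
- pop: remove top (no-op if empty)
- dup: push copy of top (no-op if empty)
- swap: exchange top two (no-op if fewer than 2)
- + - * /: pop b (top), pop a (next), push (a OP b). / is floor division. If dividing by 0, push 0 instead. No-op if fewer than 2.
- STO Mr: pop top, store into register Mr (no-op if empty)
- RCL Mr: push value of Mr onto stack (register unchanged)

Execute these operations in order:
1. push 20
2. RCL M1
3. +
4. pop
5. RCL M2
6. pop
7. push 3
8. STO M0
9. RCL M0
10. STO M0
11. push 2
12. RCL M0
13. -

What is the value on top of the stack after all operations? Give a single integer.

After op 1 (push 20): stack=[20] mem=[0,0,0,0]
After op 2 (RCL M1): stack=[20,0] mem=[0,0,0,0]
After op 3 (+): stack=[20] mem=[0,0,0,0]
After op 4 (pop): stack=[empty] mem=[0,0,0,0]
After op 5 (RCL M2): stack=[0] mem=[0,0,0,0]
After op 6 (pop): stack=[empty] mem=[0,0,0,0]
After op 7 (push 3): stack=[3] mem=[0,0,0,0]
After op 8 (STO M0): stack=[empty] mem=[3,0,0,0]
After op 9 (RCL M0): stack=[3] mem=[3,0,0,0]
After op 10 (STO M0): stack=[empty] mem=[3,0,0,0]
After op 11 (push 2): stack=[2] mem=[3,0,0,0]
After op 12 (RCL M0): stack=[2,3] mem=[3,0,0,0]
After op 13 (-): stack=[-1] mem=[3,0,0,0]

Answer: -1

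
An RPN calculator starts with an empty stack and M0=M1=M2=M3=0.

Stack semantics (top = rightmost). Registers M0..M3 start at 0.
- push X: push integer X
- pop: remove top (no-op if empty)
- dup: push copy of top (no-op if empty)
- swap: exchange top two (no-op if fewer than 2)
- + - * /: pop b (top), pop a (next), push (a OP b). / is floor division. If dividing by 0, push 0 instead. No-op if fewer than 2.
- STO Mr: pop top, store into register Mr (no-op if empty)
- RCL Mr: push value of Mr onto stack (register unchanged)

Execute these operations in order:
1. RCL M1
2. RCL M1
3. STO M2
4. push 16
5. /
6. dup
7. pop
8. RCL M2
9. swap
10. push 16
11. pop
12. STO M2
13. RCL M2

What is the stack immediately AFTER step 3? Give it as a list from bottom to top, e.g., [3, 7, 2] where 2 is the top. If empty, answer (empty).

After op 1 (RCL M1): stack=[0] mem=[0,0,0,0]
After op 2 (RCL M1): stack=[0,0] mem=[0,0,0,0]
After op 3 (STO M2): stack=[0] mem=[0,0,0,0]

[0]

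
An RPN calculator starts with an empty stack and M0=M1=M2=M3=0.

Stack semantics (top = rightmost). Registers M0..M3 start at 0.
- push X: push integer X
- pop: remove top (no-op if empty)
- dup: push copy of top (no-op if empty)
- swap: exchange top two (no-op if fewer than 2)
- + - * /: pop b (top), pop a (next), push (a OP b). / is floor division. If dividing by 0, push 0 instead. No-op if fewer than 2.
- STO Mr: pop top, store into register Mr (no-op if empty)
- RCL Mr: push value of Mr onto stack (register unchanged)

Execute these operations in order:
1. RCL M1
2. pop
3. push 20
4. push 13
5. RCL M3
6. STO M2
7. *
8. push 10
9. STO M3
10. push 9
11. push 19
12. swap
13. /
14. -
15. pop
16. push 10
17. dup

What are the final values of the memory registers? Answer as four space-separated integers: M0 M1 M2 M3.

Answer: 0 0 0 10

Derivation:
After op 1 (RCL M1): stack=[0] mem=[0,0,0,0]
After op 2 (pop): stack=[empty] mem=[0,0,0,0]
After op 3 (push 20): stack=[20] mem=[0,0,0,0]
After op 4 (push 13): stack=[20,13] mem=[0,0,0,0]
After op 5 (RCL M3): stack=[20,13,0] mem=[0,0,0,0]
After op 6 (STO M2): stack=[20,13] mem=[0,0,0,0]
After op 7 (*): stack=[260] mem=[0,0,0,0]
After op 8 (push 10): stack=[260,10] mem=[0,0,0,0]
After op 9 (STO M3): stack=[260] mem=[0,0,0,10]
After op 10 (push 9): stack=[260,9] mem=[0,0,0,10]
After op 11 (push 19): stack=[260,9,19] mem=[0,0,0,10]
After op 12 (swap): stack=[260,19,9] mem=[0,0,0,10]
After op 13 (/): stack=[260,2] mem=[0,0,0,10]
After op 14 (-): stack=[258] mem=[0,0,0,10]
After op 15 (pop): stack=[empty] mem=[0,0,0,10]
After op 16 (push 10): stack=[10] mem=[0,0,0,10]
After op 17 (dup): stack=[10,10] mem=[0,0,0,10]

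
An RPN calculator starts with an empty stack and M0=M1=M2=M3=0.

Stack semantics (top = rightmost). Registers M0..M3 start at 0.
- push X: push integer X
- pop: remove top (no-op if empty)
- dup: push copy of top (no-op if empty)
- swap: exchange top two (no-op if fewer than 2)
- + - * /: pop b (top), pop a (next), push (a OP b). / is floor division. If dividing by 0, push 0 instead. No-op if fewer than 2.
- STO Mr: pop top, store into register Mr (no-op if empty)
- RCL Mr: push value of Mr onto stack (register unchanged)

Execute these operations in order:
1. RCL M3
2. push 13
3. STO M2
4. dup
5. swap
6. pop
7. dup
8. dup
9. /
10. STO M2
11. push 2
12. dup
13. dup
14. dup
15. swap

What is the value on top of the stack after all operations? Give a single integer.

After op 1 (RCL M3): stack=[0] mem=[0,0,0,0]
After op 2 (push 13): stack=[0,13] mem=[0,0,0,0]
After op 3 (STO M2): stack=[0] mem=[0,0,13,0]
After op 4 (dup): stack=[0,0] mem=[0,0,13,0]
After op 5 (swap): stack=[0,0] mem=[0,0,13,0]
After op 6 (pop): stack=[0] mem=[0,0,13,0]
After op 7 (dup): stack=[0,0] mem=[0,0,13,0]
After op 8 (dup): stack=[0,0,0] mem=[0,0,13,0]
After op 9 (/): stack=[0,0] mem=[0,0,13,0]
After op 10 (STO M2): stack=[0] mem=[0,0,0,0]
After op 11 (push 2): stack=[0,2] mem=[0,0,0,0]
After op 12 (dup): stack=[0,2,2] mem=[0,0,0,0]
After op 13 (dup): stack=[0,2,2,2] mem=[0,0,0,0]
After op 14 (dup): stack=[0,2,2,2,2] mem=[0,0,0,0]
After op 15 (swap): stack=[0,2,2,2,2] mem=[0,0,0,0]

Answer: 2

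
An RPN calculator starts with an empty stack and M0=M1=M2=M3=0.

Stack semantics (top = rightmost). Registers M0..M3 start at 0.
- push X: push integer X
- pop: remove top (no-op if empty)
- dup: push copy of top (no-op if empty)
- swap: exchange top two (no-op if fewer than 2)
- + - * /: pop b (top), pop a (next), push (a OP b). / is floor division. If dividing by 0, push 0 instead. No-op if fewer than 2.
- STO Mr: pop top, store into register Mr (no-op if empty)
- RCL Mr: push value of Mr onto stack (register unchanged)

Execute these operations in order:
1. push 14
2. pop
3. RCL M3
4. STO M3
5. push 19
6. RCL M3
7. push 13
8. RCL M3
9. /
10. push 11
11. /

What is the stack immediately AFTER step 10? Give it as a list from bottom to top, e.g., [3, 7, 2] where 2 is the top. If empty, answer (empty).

After op 1 (push 14): stack=[14] mem=[0,0,0,0]
After op 2 (pop): stack=[empty] mem=[0,0,0,0]
After op 3 (RCL M3): stack=[0] mem=[0,0,0,0]
After op 4 (STO M3): stack=[empty] mem=[0,0,0,0]
After op 5 (push 19): stack=[19] mem=[0,0,0,0]
After op 6 (RCL M3): stack=[19,0] mem=[0,0,0,0]
After op 7 (push 13): stack=[19,0,13] mem=[0,0,0,0]
After op 8 (RCL M3): stack=[19,0,13,0] mem=[0,0,0,0]
After op 9 (/): stack=[19,0,0] mem=[0,0,0,0]
After op 10 (push 11): stack=[19,0,0,11] mem=[0,0,0,0]

[19, 0, 0, 11]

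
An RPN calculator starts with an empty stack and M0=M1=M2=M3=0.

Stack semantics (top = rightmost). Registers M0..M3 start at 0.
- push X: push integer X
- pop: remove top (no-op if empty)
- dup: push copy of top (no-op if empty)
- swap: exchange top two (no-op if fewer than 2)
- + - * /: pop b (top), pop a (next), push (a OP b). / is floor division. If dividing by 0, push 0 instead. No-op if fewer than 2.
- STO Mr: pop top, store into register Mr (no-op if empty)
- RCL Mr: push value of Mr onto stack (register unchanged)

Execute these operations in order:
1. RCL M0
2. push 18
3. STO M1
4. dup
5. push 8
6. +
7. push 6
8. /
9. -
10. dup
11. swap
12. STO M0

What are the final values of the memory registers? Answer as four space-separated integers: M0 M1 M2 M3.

Answer: -1 18 0 0

Derivation:
After op 1 (RCL M0): stack=[0] mem=[0,0,0,0]
After op 2 (push 18): stack=[0,18] mem=[0,0,0,0]
After op 3 (STO M1): stack=[0] mem=[0,18,0,0]
After op 4 (dup): stack=[0,0] mem=[0,18,0,0]
After op 5 (push 8): stack=[0,0,8] mem=[0,18,0,0]
After op 6 (+): stack=[0,8] mem=[0,18,0,0]
After op 7 (push 6): stack=[0,8,6] mem=[0,18,0,0]
After op 8 (/): stack=[0,1] mem=[0,18,0,0]
After op 9 (-): stack=[-1] mem=[0,18,0,0]
After op 10 (dup): stack=[-1,-1] mem=[0,18,0,0]
After op 11 (swap): stack=[-1,-1] mem=[0,18,0,0]
After op 12 (STO M0): stack=[-1] mem=[-1,18,0,0]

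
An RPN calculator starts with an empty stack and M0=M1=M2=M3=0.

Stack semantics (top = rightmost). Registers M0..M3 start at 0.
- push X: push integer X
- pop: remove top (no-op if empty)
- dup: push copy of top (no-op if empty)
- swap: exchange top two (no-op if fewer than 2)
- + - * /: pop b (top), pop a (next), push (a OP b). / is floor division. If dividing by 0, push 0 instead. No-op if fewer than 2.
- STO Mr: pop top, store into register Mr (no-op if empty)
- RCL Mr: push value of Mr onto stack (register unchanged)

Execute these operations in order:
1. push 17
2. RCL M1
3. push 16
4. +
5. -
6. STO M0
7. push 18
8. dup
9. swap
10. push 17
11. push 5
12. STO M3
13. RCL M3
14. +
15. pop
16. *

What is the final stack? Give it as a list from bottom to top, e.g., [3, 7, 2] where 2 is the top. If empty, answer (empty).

Answer: [324]

Derivation:
After op 1 (push 17): stack=[17] mem=[0,0,0,0]
After op 2 (RCL M1): stack=[17,0] mem=[0,0,0,0]
After op 3 (push 16): stack=[17,0,16] mem=[0,0,0,0]
After op 4 (+): stack=[17,16] mem=[0,0,0,0]
After op 5 (-): stack=[1] mem=[0,0,0,0]
After op 6 (STO M0): stack=[empty] mem=[1,0,0,0]
After op 7 (push 18): stack=[18] mem=[1,0,0,0]
After op 8 (dup): stack=[18,18] mem=[1,0,0,0]
After op 9 (swap): stack=[18,18] mem=[1,0,0,0]
After op 10 (push 17): stack=[18,18,17] mem=[1,0,0,0]
After op 11 (push 5): stack=[18,18,17,5] mem=[1,0,0,0]
After op 12 (STO M3): stack=[18,18,17] mem=[1,0,0,5]
After op 13 (RCL M3): stack=[18,18,17,5] mem=[1,0,0,5]
After op 14 (+): stack=[18,18,22] mem=[1,0,0,5]
After op 15 (pop): stack=[18,18] mem=[1,0,0,5]
After op 16 (*): stack=[324] mem=[1,0,0,5]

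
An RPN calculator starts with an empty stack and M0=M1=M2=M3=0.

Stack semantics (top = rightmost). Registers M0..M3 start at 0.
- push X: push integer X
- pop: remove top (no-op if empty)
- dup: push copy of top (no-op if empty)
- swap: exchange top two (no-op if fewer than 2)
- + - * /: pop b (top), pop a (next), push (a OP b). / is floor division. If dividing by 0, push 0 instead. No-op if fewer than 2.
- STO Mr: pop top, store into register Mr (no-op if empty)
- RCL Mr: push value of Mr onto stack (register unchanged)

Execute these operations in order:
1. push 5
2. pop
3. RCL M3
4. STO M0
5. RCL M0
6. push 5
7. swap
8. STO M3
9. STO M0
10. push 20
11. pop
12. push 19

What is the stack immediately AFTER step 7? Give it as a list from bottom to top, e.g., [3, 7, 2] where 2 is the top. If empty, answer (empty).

After op 1 (push 5): stack=[5] mem=[0,0,0,0]
After op 2 (pop): stack=[empty] mem=[0,0,0,0]
After op 3 (RCL M3): stack=[0] mem=[0,0,0,0]
After op 4 (STO M0): stack=[empty] mem=[0,0,0,0]
After op 5 (RCL M0): stack=[0] mem=[0,0,0,0]
After op 6 (push 5): stack=[0,5] mem=[0,0,0,0]
After op 7 (swap): stack=[5,0] mem=[0,0,0,0]

[5, 0]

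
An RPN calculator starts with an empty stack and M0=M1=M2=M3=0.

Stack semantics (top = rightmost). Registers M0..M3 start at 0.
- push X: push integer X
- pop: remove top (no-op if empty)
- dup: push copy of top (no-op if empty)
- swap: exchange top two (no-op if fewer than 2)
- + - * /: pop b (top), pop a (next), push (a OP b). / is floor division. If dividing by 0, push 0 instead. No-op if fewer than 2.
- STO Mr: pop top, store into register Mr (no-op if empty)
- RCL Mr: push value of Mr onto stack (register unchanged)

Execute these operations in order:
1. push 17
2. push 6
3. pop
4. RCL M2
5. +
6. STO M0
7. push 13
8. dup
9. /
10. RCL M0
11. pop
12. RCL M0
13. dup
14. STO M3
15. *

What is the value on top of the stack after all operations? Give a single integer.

After op 1 (push 17): stack=[17] mem=[0,0,0,0]
After op 2 (push 6): stack=[17,6] mem=[0,0,0,0]
After op 3 (pop): stack=[17] mem=[0,0,0,0]
After op 4 (RCL M2): stack=[17,0] mem=[0,0,0,0]
After op 5 (+): stack=[17] mem=[0,0,0,0]
After op 6 (STO M0): stack=[empty] mem=[17,0,0,0]
After op 7 (push 13): stack=[13] mem=[17,0,0,0]
After op 8 (dup): stack=[13,13] mem=[17,0,0,0]
After op 9 (/): stack=[1] mem=[17,0,0,0]
After op 10 (RCL M0): stack=[1,17] mem=[17,0,0,0]
After op 11 (pop): stack=[1] mem=[17,0,0,0]
After op 12 (RCL M0): stack=[1,17] mem=[17,0,0,0]
After op 13 (dup): stack=[1,17,17] mem=[17,0,0,0]
After op 14 (STO M3): stack=[1,17] mem=[17,0,0,17]
After op 15 (*): stack=[17] mem=[17,0,0,17]

Answer: 17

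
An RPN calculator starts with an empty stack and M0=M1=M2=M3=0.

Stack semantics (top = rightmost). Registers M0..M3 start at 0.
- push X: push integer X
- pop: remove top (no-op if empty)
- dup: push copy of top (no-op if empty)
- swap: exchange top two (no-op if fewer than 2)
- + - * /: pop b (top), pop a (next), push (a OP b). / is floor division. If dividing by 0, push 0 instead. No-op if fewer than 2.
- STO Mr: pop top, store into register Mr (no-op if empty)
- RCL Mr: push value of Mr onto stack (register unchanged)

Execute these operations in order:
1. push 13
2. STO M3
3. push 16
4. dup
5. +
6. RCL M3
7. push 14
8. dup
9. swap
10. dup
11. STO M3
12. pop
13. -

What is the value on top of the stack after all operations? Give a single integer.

Answer: -1

Derivation:
After op 1 (push 13): stack=[13] mem=[0,0,0,0]
After op 2 (STO M3): stack=[empty] mem=[0,0,0,13]
After op 3 (push 16): stack=[16] mem=[0,0,0,13]
After op 4 (dup): stack=[16,16] mem=[0,0,0,13]
After op 5 (+): stack=[32] mem=[0,0,0,13]
After op 6 (RCL M3): stack=[32,13] mem=[0,0,0,13]
After op 7 (push 14): stack=[32,13,14] mem=[0,0,0,13]
After op 8 (dup): stack=[32,13,14,14] mem=[0,0,0,13]
After op 9 (swap): stack=[32,13,14,14] mem=[0,0,0,13]
After op 10 (dup): stack=[32,13,14,14,14] mem=[0,0,0,13]
After op 11 (STO M3): stack=[32,13,14,14] mem=[0,0,0,14]
After op 12 (pop): stack=[32,13,14] mem=[0,0,0,14]
After op 13 (-): stack=[32,-1] mem=[0,0,0,14]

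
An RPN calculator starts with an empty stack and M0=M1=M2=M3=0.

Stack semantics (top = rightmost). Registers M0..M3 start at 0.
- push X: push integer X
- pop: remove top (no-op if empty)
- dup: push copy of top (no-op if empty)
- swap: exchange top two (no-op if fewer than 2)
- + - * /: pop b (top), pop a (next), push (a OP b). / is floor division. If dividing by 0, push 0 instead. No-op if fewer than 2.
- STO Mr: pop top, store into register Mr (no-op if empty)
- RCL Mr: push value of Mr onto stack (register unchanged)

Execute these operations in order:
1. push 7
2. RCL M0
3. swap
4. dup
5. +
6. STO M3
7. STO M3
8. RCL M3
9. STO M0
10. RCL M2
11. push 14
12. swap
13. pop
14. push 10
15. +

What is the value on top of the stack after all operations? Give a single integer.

After op 1 (push 7): stack=[7] mem=[0,0,0,0]
After op 2 (RCL M0): stack=[7,0] mem=[0,0,0,0]
After op 3 (swap): stack=[0,7] mem=[0,0,0,0]
After op 4 (dup): stack=[0,7,7] mem=[0,0,0,0]
After op 5 (+): stack=[0,14] mem=[0,0,0,0]
After op 6 (STO M3): stack=[0] mem=[0,0,0,14]
After op 7 (STO M3): stack=[empty] mem=[0,0,0,0]
After op 8 (RCL M3): stack=[0] mem=[0,0,0,0]
After op 9 (STO M0): stack=[empty] mem=[0,0,0,0]
After op 10 (RCL M2): stack=[0] mem=[0,0,0,0]
After op 11 (push 14): stack=[0,14] mem=[0,0,0,0]
After op 12 (swap): stack=[14,0] mem=[0,0,0,0]
After op 13 (pop): stack=[14] mem=[0,0,0,0]
After op 14 (push 10): stack=[14,10] mem=[0,0,0,0]
After op 15 (+): stack=[24] mem=[0,0,0,0]

Answer: 24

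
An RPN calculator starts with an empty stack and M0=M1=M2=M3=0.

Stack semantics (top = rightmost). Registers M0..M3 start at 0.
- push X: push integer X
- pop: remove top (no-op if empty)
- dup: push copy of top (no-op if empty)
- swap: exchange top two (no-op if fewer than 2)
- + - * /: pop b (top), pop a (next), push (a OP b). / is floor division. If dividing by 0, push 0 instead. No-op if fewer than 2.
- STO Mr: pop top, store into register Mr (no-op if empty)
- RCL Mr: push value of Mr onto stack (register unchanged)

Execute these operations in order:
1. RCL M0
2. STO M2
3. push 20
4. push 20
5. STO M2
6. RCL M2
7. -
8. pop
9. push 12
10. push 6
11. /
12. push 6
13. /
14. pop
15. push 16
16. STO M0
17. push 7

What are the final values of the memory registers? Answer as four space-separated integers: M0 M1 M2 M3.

After op 1 (RCL M0): stack=[0] mem=[0,0,0,0]
After op 2 (STO M2): stack=[empty] mem=[0,0,0,0]
After op 3 (push 20): stack=[20] mem=[0,0,0,0]
After op 4 (push 20): stack=[20,20] mem=[0,0,0,0]
After op 5 (STO M2): stack=[20] mem=[0,0,20,0]
After op 6 (RCL M2): stack=[20,20] mem=[0,0,20,0]
After op 7 (-): stack=[0] mem=[0,0,20,0]
After op 8 (pop): stack=[empty] mem=[0,0,20,0]
After op 9 (push 12): stack=[12] mem=[0,0,20,0]
After op 10 (push 6): stack=[12,6] mem=[0,0,20,0]
After op 11 (/): stack=[2] mem=[0,0,20,0]
After op 12 (push 6): stack=[2,6] mem=[0,0,20,0]
After op 13 (/): stack=[0] mem=[0,0,20,0]
After op 14 (pop): stack=[empty] mem=[0,0,20,0]
After op 15 (push 16): stack=[16] mem=[0,0,20,0]
After op 16 (STO M0): stack=[empty] mem=[16,0,20,0]
After op 17 (push 7): stack=[7] mem=[16,0,20,0]

Answer: 16 0 20 0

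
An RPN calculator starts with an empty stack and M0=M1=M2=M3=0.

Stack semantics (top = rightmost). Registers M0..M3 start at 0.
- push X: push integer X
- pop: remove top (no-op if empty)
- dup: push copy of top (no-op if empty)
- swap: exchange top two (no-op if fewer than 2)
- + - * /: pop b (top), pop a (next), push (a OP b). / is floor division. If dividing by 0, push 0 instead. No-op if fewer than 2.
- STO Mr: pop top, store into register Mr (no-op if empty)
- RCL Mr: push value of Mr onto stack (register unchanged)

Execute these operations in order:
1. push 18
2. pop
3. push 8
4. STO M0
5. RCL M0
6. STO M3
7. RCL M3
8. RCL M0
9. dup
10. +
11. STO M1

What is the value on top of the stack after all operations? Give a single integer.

After op 1 (push 18): stack=[18] mem=[0,0,0,0]
After op 2 (pop): stack=[empty] mem=[0,0,0,0]
After op 3 (push 8): stack=[8] mem=[0,0,0,0]
After op 4 (STO M0): stack=[empty] mem=[8,0,0,0]
After op 5 (RCL M0): stack=[8] mem=[8,0,0,0]
After op 6 (STO M3): stack=[empty] mem=[8,0,0,8]
After op 7 (RCL M3): stack=[8] mem=[8,0,0,8]
After op 8 (RCL M0): stack=[8,8] mem=[8,0,0,8]
After op 9 (dup): stack=[8,8,8] mem=[8,0,0,8]
After op 10 (+): stack=[8,16] mem=[8,0,0,8]
After op 11 (STO M1): stack=[8] mem=[8,16,0,8]

Answer: 8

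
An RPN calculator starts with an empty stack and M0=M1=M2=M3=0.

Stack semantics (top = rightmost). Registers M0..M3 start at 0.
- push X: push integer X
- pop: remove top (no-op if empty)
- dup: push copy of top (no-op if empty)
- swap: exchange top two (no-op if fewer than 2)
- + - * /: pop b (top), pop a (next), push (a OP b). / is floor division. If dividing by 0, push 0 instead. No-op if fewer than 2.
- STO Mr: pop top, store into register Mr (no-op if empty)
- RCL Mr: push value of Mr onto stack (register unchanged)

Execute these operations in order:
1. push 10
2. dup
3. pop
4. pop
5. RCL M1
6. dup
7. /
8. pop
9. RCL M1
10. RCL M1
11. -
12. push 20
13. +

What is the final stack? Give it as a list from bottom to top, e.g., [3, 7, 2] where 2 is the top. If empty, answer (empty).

After op 1 (push 10): stack=[10] mem=[0,0,0,0]
After op 2 (dup): stack=[10,10] mem=[0,0,0,0]
After op 3 (pop): stack=[10] mem=[0,0,0,0]
After op 4 (pop): stack=[empty] mem=[0,0,0,0]
After op 5 (RCL M1): stack=[0] mem=[0,0,0,0]
After op 6 (dup): stack=[0,0] mem=[0,0,0,0]
After op 7 (/): stack=[0] mem=[0,0,0,0]
After op 8 (pop): stack=[empty] mem=[0,0,0,0]
After op 9 (RCL M1): stack=[0] mem=[0,0,0,0]
After op 10 (RCL M1): stack=[0,0] mem=[0,0,0,0]
After op 11 (-): stack=[0] mem=[0,0,0,0]
After op 12 (push 20): stack=[0,20] mem=[0,0,0,0]
After op 13 (+): stack=[20] mem=[0,0,0,0]

Answer: [20]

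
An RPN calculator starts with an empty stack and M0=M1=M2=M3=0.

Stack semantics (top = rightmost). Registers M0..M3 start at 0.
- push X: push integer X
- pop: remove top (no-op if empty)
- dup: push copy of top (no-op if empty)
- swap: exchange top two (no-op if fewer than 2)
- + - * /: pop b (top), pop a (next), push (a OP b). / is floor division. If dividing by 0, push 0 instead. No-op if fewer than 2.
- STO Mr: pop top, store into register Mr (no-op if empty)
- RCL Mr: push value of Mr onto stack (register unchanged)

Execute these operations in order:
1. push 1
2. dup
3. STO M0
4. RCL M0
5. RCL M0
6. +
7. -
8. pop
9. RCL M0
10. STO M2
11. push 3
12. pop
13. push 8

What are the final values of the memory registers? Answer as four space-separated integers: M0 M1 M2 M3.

Answer: 1 0 1 0

Derivation:
After op 1 (push 1): stack=[1] mem=[0,0,0,0]
After op 2 (dup): stack=[1,1] mem=[0,0,0,0]
After op 3 (STO M0): stack=[1] mem=[1,0,0,0]
After op 4 (RCL M0): stack=[1,1] mem=[1,0,0,0]
After op 5 (RCL M0): stack=[1,1,1] mem=[1,0,0,0]
After op 6 (+): stack=[1,2] mem=[1,0,0,0]
After op 7 (-): stack=[-1] mem=[1,0,0,0]
After op 8 (pop): stack=[empty] mem=[1,0,0,0]
After op 9 (RCL M0): stack=[1] mem=[1,0,0,0]
After op 10 (STO M2): stack=[empty] mem=[1,0,1,0]
After op 11 (push 3): stack=[3] mem=[1,0,1,0]
After op 12 (pop): stack=[empty] mem=[1,0,1,0]
After op 13 (push 8): stack=[8] mem=[1,0,1,0]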